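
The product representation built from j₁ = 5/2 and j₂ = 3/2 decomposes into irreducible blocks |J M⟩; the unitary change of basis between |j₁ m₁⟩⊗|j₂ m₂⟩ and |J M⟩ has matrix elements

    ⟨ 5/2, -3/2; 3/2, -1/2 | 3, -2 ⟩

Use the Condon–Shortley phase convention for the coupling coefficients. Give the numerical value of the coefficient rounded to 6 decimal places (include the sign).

-0.288675

j₁+j₂−J=1  J+j₁−j₂=4  J−j₁+j₂=2  j₁+j₂+J+1=8
(j₁±m₁, j₂±m₂, J±M) = (1,4,1,2,1,5)
P² = 48
sum k=0..1:
  [0] +1/24 = 1/24
  [1] −1/12 = -1/12
S = -1/24
C² = P²·S² = 1/12 ; C = -0.288675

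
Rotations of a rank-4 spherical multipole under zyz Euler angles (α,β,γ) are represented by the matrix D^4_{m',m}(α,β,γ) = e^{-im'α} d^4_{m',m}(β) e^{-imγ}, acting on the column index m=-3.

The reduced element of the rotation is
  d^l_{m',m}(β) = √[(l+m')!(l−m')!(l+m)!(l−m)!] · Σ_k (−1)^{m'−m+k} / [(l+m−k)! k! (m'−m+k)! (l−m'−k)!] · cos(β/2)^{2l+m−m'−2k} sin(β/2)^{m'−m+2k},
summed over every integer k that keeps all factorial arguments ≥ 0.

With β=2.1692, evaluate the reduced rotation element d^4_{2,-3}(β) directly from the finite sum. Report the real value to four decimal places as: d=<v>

d=0.1196

d^4_{2,-3}(β=2.1692) via the finite sum:
c=cos(2.169200/2)=0.467266, s=sin(2.169200/2)=0.884117; N=√[720·2·1·5040]=2693.993318
The bounds max(0,m−m')=0 and min(l+m,l−m')=1 give 2 terms
  k=0: (−1)^5·2693.9933/(240)·0.4673^3·0.8841^5 = -0.618624
  k=1: (−1)^6·2693.9933/(720)·0.4673^1·0.8841^7 = +0.738236
d^4_{2,-3}(2.1692) = -0.618624 +0.738236 = +0.119612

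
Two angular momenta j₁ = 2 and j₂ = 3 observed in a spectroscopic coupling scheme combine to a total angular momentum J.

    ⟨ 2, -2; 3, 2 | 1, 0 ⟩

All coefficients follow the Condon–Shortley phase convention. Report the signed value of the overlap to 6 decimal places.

√[3·4!0!2!/7! · 0!4!5!1!1!1!] = √(576/7)
  +(−1)^4/∏(4,0,0,1,0,1)! = 1/24  (running 1/24)
⟨..|..⟩ = √(576/7)·(1/24) = +0.377964

+√(1/7) ≈ +0.377964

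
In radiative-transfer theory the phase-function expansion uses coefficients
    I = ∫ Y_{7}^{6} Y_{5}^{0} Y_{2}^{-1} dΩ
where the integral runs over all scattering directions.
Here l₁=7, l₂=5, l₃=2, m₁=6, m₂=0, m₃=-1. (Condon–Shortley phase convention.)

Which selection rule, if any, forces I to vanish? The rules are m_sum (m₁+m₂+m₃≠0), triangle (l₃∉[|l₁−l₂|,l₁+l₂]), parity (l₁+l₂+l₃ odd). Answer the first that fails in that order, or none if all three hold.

m₁+m₂+m₃ = 6 + 0 − 1 = 5  ✗
triangle: |7−5|=2 ≤ l₃=2 ≤ 7+5=12
parity: l₁+l₂+l₃ = 14 is even

m_sum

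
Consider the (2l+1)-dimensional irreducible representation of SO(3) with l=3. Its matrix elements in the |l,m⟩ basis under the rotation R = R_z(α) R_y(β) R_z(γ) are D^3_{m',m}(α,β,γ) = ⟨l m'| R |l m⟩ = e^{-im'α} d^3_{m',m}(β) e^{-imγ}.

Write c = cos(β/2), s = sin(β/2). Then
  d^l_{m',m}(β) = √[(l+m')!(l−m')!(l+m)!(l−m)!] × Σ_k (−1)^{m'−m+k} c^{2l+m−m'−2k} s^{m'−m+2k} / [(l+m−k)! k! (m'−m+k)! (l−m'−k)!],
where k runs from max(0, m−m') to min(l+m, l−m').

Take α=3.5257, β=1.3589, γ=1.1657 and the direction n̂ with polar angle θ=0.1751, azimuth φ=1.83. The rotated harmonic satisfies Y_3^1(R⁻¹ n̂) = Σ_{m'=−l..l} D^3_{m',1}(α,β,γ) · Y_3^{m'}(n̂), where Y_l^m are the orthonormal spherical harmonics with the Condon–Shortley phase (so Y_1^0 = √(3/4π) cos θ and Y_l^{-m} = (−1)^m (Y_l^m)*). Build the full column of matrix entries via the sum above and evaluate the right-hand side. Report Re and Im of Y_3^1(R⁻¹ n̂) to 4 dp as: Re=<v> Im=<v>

Need the full column D^3_{m',1} for m'=−3..3 at α=3.5257, β=1.3589, γ=1.1657.
cos(β/2)=0.777918, sin(β/2)=0.628365
d^3_{-3,1}: single k=4 term ⇒ +0.365395;  D = -0.365362+0.004888i
d^3_{-2,1}: k∈[3..4] ⇒ +0.738701 -0.240988 = +0.497713;  D = +0.458910-0.192665i
d^3_{-1,1}: k∈[2..4] ⇒ +0.867585 -0.754756 +0.061556 = +0.174385;  D = -0.123777+0.122838i
d^3_{0,1}: k∈[1..3] ⇒ +0.620116 -1.213810 +0.263989 = -0.329705;  D = -0.129939+0.303020i
d^3_{1,1}: k∈[0..2] ⇒ +0.221618 -1.156780 +0.566067 = -0.369095;  D = +0.007746-0.369013i
d^3_{2,1}: k∈[0..1] ⇒ -0.566086 +0.738701 = +0.172615;  D = -0.061311-0.161359i
d^3_{3,1}: single k=0 term ⇒ +0.560023;  D = +0.380595+0.410820i
Y_3^{m'}(θ=0.1751,φ=1.83) and Σ D·Y over m':
  (-0.3654+0.0049i)·(+0.0015+0.0016i)  (+0.4589-0.1927i)·(-0.0265+0.0151i)  (-0.1238+0.1228i)·(-0.0555-0.2094i)  (-0.1299+0.3030i)·(+0.6792+0.0000i)  (+0.0077-0.3690i)·(+0.0555-0.2094i)  (-0.0613-0.1614i)·(-0.0265-0.0151i)  (+0.3806+0.4108i)·(-0.0015+0.0016i)
Y_3^1(R⁻¹ n̂) = -0.144384+0.219451i

Re=-0.1444 Im=0.2195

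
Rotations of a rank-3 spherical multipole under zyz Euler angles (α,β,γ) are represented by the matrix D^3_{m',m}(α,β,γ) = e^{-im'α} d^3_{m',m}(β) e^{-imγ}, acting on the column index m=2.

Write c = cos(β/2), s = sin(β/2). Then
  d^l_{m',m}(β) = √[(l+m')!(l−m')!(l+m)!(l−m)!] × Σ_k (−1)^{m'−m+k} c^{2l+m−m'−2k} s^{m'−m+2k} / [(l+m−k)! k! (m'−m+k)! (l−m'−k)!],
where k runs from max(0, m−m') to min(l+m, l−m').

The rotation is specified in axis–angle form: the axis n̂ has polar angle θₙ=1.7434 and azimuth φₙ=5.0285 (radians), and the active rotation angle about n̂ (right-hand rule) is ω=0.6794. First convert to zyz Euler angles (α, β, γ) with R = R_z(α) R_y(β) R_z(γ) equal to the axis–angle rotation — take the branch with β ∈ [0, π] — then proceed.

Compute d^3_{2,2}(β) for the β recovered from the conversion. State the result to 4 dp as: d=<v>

Axis–angle → zyz. n̂ = (sinθₙcosφₙ, sinθₙsinφₙ, cosθₙ) = (+0.306253, -0.936329, -0.171748), ω = 0.6794.
R = I cosω + sinω [n̂]ₓ + (1−cosω) n̂n̂ᵀ gives
  R = [+0.798776, +0.044240, -0.600000; -0.171587, +0.972624, -0.156719; +0.576641, +0.228135, +0.784500]
β = atan2(√(R₁₃²+R₂₃²), R₃₃) = 0.668907; α = atan2(R₂₃, R₁₃) mod 2π = 3.397082; γ = atan2(R₃₂, −R₃₁) mod 2π = 2.764860
d^3_{2,2}(β=0.6689) via the finite sum:
With c≡cos(β/2)=0.944590 and s≡sin(β/2)=0.328253, N=[120·1·120·1]^{1/2}=120.000000
The bounds max(0,m−m')=0 and min(l+m,l−m')=1 give 2 terms
  k=0: (−1)^0·120.0000/(120)·0.9446^6·0.3283^0 = +0.710329
  k=1: (−1)^1·120.0000/(24)·0.9446^4·0.3283^2 = -0.428905
d^3_{2,2}(0.6689) = +0.710329 -0.428905 = +0.281424

d=0.2814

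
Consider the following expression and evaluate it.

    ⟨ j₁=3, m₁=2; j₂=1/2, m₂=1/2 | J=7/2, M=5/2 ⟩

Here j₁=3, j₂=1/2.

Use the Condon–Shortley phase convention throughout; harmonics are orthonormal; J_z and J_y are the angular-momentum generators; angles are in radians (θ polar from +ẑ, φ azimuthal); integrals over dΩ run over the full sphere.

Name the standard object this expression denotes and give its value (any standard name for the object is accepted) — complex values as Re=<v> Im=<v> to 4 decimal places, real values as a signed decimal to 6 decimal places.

This is a Clebsch–Gordan (vector-coupling) coefficient.
√[8·0!6!1!/8! · 5!1!1!0!6!1!] = √(86400/7)
  +(−1)^0/∏(0,0,1,1,5,0)! = 1/120  (running 1/120)
⟨..|..⟩ = √(86400/7)·(1/120) = +0.925820

Clebsch–Gordan coefficient, +√(6/7) ≈ +0.925820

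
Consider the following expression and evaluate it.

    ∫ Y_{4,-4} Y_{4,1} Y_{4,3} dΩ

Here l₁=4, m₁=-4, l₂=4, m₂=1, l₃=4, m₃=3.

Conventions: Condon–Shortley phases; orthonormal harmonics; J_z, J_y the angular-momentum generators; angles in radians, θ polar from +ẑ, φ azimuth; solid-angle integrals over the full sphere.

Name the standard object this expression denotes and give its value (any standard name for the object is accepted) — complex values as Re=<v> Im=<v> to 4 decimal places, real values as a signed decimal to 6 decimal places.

This is a Gaunt coefficient — the integral of a triple product of spherical harmonics over the sphere.
Checks pass: Σm=0; 12 even; l₃=4∈[0,8].
(2·4+1)(2·4+1)(2·4+1) = 729
Δ: 4! 4! 4! / 13! → 1/450450
sum: t=0:+1/13824 t=1:−1/216 t=2:+1/64 t=3:−1/216 t=4:+1/13824 = 5/768
3j²(4 4 4; 0 0 0) = Δ·Π!·Σ² = 18/1001  (sign +1)
sum: t=4:+1/3456 = 1/3456
3j²(4 4 4; -4 1 3) = Δ·Π!·Σ² = 35/1287  (sign -1)
combine: 4πI² = 729·18/1001·35/1287 = 7290/20449
take √, sign -1: I = -0.16843130

Gaunt coefficient, -0.168431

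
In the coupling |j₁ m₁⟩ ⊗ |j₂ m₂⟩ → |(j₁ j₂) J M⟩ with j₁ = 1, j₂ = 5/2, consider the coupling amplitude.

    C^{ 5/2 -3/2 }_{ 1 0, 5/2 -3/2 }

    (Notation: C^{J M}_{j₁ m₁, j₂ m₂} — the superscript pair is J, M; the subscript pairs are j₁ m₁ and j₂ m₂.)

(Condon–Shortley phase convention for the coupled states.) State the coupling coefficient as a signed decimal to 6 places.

j₁+j₂−J=1  J+j₁−j₂=1  J−j₁+j₂=4  j₁+j₂+J+1=7
(j₁±m₁, j₂±m₂, J±M) = (1,1,1,4,1,4)
P² = 576/35
sum k=0..1:
  [0] +1/6 = 1/6
  [1] −1/24 = -1/24
S = 1/8
C² = P²·S² = 9/35 ; C = +0.507093

+0.507093  (= +√(9/35))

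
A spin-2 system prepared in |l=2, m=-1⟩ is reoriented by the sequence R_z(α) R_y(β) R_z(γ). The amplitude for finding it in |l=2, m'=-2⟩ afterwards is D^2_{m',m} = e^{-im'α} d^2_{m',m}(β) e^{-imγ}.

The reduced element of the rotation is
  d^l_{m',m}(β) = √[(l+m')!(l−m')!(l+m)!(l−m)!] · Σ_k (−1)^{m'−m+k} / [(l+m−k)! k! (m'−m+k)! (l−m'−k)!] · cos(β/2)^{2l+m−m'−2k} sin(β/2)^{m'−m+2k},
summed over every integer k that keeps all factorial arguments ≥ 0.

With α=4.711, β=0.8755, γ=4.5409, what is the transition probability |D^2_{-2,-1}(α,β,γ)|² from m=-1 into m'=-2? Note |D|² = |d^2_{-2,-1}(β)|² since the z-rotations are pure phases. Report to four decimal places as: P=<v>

P=0.3968

Split into d^2_{-2,-1}(β=0.8755) × two z-phases.
c=cos(0.875500/2)=0.905708, s=sin(0.875500/2)=0.423903; N=√[1·24·1·6]=12.000000
k∈{1} keeps every argument non-negative
  k=1: (−1)^0·12.0000/(6)·0.9057^3·0.4239^1 = +0.629884
d^2_{-2,-1}(0.8755) = +0.629884
|D^2_{-2,-1}|² = |d^2_{-2,-1}(β)|² = (+0.629884)² = 0.396754 (the z-rotation phases have unit modulus)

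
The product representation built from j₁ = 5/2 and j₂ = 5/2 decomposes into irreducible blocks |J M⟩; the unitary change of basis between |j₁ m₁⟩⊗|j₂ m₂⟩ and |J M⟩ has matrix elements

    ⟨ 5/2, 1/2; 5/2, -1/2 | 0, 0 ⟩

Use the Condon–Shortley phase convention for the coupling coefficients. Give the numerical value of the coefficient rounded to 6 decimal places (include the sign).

+√(1/6) = +0.408248

j₁+j₂−J=5  J+j₁−j₂=0  J−j₁+j₂=0  j₁+j₂+J+1=6
(j₁±m₁, j₂±m₂, J±M) = (3,2,2,3,0,0)
P² = 24
sum k=2..2:
  [2] +1/12 = 1/12
S = 1/12
C² = P²·S² = 1/6 ; C = +0.408248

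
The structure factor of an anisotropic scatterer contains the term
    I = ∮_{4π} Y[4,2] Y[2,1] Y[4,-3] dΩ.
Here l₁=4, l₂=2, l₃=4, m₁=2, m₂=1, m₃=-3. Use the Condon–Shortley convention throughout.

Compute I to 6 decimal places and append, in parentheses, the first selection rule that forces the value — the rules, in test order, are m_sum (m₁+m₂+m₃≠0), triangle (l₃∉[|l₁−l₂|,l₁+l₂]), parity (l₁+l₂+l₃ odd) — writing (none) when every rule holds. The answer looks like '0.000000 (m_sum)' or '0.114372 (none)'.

Rules hold: Σm=0, L=10 even, 2≤4≤6.
N = 9·5·9 = 405
Δ = 2!·6!·2!/11! = 1/13860
Racah Σ t=0..2: t=0:+1/192 t=1:−1/36 t=2:+1/192 = -5/288
⇒ 3j(4 2 4; 0 0 0)² = 20/693, sgn -1
Racah Σ t=1..2: t=1:−1/240 t=2:+1/1440 = -1/288
⇒ 3j(4 2 4; 2 1 -3)² = 5/132, sgn +1
4πI² = N·(3j₀)²·(3jₘ)² = 375/847
I = -1·√(0.442739/4π) = -0.18770204
No selection rule forces the value: the integral is nonzero (none).

-0.187702 (none)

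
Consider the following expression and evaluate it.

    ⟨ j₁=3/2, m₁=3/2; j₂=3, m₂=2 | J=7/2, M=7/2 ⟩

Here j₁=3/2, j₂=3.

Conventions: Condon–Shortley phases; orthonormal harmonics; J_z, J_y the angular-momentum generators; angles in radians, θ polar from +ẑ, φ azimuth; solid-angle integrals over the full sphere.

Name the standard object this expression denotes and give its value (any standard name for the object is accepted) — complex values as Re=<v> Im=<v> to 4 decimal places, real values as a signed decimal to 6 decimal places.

Clebsch–Gordan coefficient, +√(1/3) ≈ +0.577350

This is a Clebsch–Gordan (vector-coupling) coefficient.
j₁+j₂−J=1  J+j₁−j₂=2  J−j₁+j₂=5  j₁+j₂+J+1=9
(j₁±m₁, j₂±m₂, J±M) = (3,0,5,1,7,0)
P² = 19200
sum k=0..0:
  [0] +1/240 = 1/240
S = 1/240
C² = P²·S² = 1/3 ; C = +0.577350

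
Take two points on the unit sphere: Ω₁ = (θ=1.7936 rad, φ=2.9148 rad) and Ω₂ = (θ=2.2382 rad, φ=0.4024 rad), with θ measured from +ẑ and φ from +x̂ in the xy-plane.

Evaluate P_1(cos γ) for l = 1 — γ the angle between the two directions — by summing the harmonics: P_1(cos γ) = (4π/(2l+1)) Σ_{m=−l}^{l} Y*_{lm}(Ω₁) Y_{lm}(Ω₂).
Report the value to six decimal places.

-0.482561

Term-by-term m-sum for l=1 (normalisation 4π/3 = 4.188790):
  m=-1: Y*=-0.32833 + 0.07577j  Y=0.24969 - 0.10627j  product -0.07393 + 0.05381j
  m=+0: Y*=-0.10796 + 0.00000j  Y=-0.30242 + 0.00000j  product 0.03265 + 0.00000j
  m=+1: Y*=0.32833 + 0.07577j  Y=-0.24969 - 0.10627j  product -0.07393 - 0.05381j
Accumulated sum -0.11520 + 0.00000j; after 4π/(2l+1) scaling, -0.48256 + 0.00000j ⇒ P_1 = -0.482561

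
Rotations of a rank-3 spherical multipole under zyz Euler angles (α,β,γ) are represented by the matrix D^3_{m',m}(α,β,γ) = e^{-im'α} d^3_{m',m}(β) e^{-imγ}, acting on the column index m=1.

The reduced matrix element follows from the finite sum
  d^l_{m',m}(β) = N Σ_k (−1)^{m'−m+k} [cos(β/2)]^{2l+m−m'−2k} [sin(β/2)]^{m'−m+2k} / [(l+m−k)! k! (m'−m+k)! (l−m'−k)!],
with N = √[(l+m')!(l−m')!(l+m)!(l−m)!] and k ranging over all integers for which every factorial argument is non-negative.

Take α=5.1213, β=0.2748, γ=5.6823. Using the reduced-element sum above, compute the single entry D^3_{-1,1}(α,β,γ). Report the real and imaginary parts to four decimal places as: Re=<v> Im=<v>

Re=0.0894 Im=-0.0562

D^3_{-1,1}(5.1213,0.2748,5.6823) = e^{-i·-1·5.1213}·d^3_{-1,1}(0.2748)·e^{-i·1·5.6823}. Compute d first:
Half-angle: c=0.990575, s=0.136968. N=√(2·24·24·2)=48.000000
k∈{2,3,4} keeps every argument non-negative
  k=2: (−1)^0·48.0000/(8)·0.9906^4·0.1370^2 = +0.108378
  k=3: (−1)^1·48.0000/(6)·0.9906^2·0.1370^4 = -0.002763
  k=4: (−1)^2·48.0000/(48)·0.9906^0·0.1370^6 = +0.000007
d^3_{-1,1}(0.2748) = +0.108378 -0.002763 +0.000007 = +0.105622
D = (+0.397610-0.917554i)·(+0.105622)·(+0.824835+0.565373i) = +0.089432-0.056194i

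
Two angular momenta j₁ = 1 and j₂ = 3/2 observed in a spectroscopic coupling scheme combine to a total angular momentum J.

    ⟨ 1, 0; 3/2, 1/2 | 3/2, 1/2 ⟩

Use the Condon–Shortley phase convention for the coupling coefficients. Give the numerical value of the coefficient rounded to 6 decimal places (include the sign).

−√(1/15) ≈ -0.258199

j₁+j₂−J=1  J+j₁−j₂=1  J−j₁+j₂=2  j₁+j₂+J+1=5
(j₁±m₁, j₂±m₂, J±M) = (1,1,2,1,2,1)
P² = 4/15
sum k=0..1:
  [0] +1/2 = 1/2
  [1] −1/1 = -1
S = -1/2
C² = P²·S² = 1/15 ; C = -0.258199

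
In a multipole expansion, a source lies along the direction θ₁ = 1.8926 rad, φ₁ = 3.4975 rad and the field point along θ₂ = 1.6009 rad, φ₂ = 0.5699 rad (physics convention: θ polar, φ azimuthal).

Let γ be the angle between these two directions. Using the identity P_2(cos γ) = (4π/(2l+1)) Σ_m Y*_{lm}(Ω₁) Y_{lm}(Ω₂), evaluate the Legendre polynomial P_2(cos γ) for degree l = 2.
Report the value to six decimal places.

Term-by-term m-sum for l=2 (normalisation 4π/5 = 2.513274):
  m=-2: Y*=0.26322 + 0.22708j  Y=0.16123 - 0.35063j  product 0.12206 - 0.05568j
  m=-1: Y*=0.21727 + 0.08077j  Y=-0.01957 + 0.01254j  product -0.00526 + 0.00114j
  m=+0: Y*=-0.22074 + 0.00000j  Y=-0.31453 + 0.00000j  product 0.06943 + 0.00000j
  m=+1: Y*=-0.21727 + 0.08077j  Y=0.01957 + 0.01254j  product -0.00526 - 0.00114j
  m=+2: Y*=0.26322 - 0.22708j  Y=0.16123 + 0.35063j  product 0.12206 + 0.05568j
Accumulated sum 0.30302 + 0.00000j; after 4π/(2l+1) scaling, 0.76158 + 0.00000j ⇒ P_2 = 0.761577

0.761577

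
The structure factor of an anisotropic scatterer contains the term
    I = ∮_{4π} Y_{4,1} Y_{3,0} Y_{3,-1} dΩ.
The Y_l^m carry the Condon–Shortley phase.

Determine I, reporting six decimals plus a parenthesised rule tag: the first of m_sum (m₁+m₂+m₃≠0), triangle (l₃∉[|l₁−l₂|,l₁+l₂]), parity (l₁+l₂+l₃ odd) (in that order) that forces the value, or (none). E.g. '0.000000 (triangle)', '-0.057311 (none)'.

m-sum 0 ✓  L=10 even ✓  1≤3≤7 ✓
Π(2lᵢ+1) = 9×7×7 = 441
triangle coeff Δ(4,3,3) = 1/34650
Σ_t [1,3]: t=1:−1/72 t=2:+1/16 t=3:−1/72 = 5/144
(3j)²=2/77 [(4 3 3; 0 0 0)], sign=-1
Σ_t [1,3]: t=1:−1/48 t=2:+1/24 t=3:−1/288 = 5/288
(3j)²=5/462 [(4 3 3; 1 0 -1)], sign=+1
⇒ 4πI² = 15/121
I = (-1)√(15/121/(4π)) = -0.09932258
No selection rule forces the value: the integral is nonzero (none).

-0.099323 (none)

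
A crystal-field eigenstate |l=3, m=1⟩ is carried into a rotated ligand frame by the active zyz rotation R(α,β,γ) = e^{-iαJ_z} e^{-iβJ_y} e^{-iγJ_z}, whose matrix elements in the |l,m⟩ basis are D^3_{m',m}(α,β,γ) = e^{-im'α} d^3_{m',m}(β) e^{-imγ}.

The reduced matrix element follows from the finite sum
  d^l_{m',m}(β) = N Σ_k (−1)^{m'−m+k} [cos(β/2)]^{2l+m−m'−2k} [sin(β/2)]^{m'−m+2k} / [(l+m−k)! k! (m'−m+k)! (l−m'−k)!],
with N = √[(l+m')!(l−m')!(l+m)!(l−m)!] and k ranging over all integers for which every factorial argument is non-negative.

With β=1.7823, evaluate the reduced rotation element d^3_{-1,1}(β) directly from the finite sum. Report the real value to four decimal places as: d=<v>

d=-0.3688

d^3_{-1,1}(β=1.7823) via the finite sum:
With c≡cos(β/2)=0.628518 and s≡sin(β/2)=0.777795, N=[2·24·24·2]^{1/2}=48.000000
k∈{2,3,4} keeps every argument non-negative
  k=2: (−1)^0·48.0000/(8)·0.6285^4·0.7778^2 = +0.566438
  k=3: (−1)^1·48.0000/(6)·0.6285^2·0.7778^4 = -1.156608
  k=4: (−1)^2·48.0000/(48)·0.6285^0·0.7778^6 = +0.221407
d^3_{-1,1}(1.7823) = +0.566438 -1.156608 +0.221407 = -0.368763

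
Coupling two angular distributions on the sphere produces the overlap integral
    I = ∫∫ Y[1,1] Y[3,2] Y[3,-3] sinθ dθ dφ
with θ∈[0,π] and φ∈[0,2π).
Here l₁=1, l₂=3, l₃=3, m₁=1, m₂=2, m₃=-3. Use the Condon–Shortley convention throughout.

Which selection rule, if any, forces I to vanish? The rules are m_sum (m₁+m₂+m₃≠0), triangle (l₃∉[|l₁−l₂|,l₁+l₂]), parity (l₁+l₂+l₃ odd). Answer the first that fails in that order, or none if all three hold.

parity

m₁+m₂+m₃ = 1 + 2 − 3 = 0  ✓
triangle: |1−3|=2 ≤ l₃=3 ≤ 1+3=4  ✓
parity: l₁+l₂+l₃ = 7 is odd  ✗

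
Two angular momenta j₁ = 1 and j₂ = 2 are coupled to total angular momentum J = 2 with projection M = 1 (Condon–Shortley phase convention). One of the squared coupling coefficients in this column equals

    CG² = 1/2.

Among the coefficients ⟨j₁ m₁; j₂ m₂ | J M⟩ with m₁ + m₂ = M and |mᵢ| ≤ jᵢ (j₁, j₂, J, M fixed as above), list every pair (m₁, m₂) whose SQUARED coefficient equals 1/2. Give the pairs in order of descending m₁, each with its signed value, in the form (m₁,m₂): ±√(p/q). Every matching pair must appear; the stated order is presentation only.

Admissible pairs with m₁+m₂ = M = 1: (-1,2), (0,1), (1,0)
  (m₁,m₂)=(1,0): CG² = 1/2, CG = +√(1/2)   ← matches the target
  (m₁,m₂)=(0,1): CG² = 1/6, CG = −√(1/6)
  (m₁,m₂)=(-1,2): CG² = 1/3, CG = −√(1/3)
Pairs with CG² = 1/2: (1,0): +√(1/2)

(1,0): +√(1/2)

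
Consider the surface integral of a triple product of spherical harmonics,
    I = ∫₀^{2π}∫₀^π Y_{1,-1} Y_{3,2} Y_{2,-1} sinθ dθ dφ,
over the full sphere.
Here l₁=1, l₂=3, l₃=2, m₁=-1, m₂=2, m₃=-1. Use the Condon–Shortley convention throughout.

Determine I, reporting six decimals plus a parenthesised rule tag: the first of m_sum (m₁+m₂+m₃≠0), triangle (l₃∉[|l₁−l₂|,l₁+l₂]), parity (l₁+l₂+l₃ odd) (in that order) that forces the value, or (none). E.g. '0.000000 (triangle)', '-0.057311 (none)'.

Checks pass: Σm=0; 6 even; l₃=2∈[2,4].
(2·1+1)(2·3+1)(2·2+1) = 105
Δ: 2! 0! 4! / 7! → 1/105
sum: t=1:−1/4 = -1/4
3j²(1 3 2; 0 0 0) = Δ·Π!·Σ² = 3/35  (sign -1)
sum: t=2:+1/12 = 1/12
3j²(1 3 2; -1 2 -1) = Δ·Π!·Σ² = 2/21  (sign -1)
combine: 4πI² = 105·3/35·2/21 = 6/7
take √, sign +1: I = 0.26116903
No selection rule forces the value: the integral is nonzero (none).

0.261169 (none)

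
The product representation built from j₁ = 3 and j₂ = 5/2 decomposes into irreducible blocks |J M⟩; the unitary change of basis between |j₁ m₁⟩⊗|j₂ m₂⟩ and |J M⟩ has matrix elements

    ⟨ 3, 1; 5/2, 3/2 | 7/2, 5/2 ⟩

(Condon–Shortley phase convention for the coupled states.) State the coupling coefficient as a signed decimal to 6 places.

−√(10/63) ≈ -0.398410

j₁+j₂−J=2  J+j₁−j₂=4  J−j₁+j₂=3  j₁+j₂+J+1=10
(j₁±m₁, j₂±m₂, J±M) = (4,2,4,1,6,1)
P² = 18432/35
sum k=1..2:
  [1] −1/36 = -1/36
  [2] +1/96 = 1/96
S = -5/288
C² = P²·S² = 10/63 ; C = -0.398410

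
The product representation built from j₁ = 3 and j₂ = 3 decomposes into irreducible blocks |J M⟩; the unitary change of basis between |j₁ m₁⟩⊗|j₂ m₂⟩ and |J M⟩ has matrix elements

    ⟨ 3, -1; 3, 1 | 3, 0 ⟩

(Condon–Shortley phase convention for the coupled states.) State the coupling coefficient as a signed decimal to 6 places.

+0.408248

triangle: 3!·3!·3!/10! = 216/3628800
(j±m)!: 2!·4!·4!·2!·3!·3! = 82944
prefactor² = (2J+1)·Δ·N² = 864/25
  k=1: −1/(1!·2!·3!·3!·0!·0!) = -1/72
  k=2: +1/(2!·1!·2!·2!·1!·1!) = 1/8
  k=3: −1/(3!·0!·1!·1!·2!·2!) = -1/24
Σ = 5/72  ⇒  CG² = 864/25·(5/72)² = 1/6
CG = +√(1/6) = +0.408248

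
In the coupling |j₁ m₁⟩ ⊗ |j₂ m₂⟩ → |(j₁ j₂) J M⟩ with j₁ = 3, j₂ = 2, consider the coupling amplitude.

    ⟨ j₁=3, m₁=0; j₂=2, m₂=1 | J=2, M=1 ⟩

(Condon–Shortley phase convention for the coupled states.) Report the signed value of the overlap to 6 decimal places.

+0.534522

√[5·3!3!1!/8! · 3!3!3!1!3!1!] = √(81/14)
  +(−1)^2/∏(2,1,1,1,2,0)! = 1/4  (running 1/4)
  +(−1)^3/∏(3,0,0,0,3,1)! = -1/36  (running 2/9)
⟨..|..⟩ = √(81/14)·(2/9) = +0.534522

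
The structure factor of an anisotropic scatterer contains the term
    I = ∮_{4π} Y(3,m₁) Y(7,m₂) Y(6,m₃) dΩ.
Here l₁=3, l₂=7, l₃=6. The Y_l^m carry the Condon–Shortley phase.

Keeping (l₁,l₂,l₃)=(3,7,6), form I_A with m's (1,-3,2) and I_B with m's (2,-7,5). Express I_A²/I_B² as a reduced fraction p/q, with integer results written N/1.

Shared (l₁,l₂,l₃)=(3,7,6): N and (l;000)² cancel in I_A²/I_B².
A: Δ = 4!·2!·10!/17! = 1/2042040; Racah Σ t=0..2: t=0:+1/829440 t=1:−1/181440 t=2:+1/645120 = -1/362880; ⇒ 3j(3 7 6; 1 -3 2)² = 256/17017, sgn -1
B: Δ = 4!·2!·10!/17! = 1/2042040; Racah Σ t=0..0: t=0:+1/87091200 = 1/87091200; ⇒ 3j(3 7 6; 2 -7 5)² = 11/408, sgn -1
I_A²/I_B² = (256/17017)/(11/408) = 6144/11011

6144/11011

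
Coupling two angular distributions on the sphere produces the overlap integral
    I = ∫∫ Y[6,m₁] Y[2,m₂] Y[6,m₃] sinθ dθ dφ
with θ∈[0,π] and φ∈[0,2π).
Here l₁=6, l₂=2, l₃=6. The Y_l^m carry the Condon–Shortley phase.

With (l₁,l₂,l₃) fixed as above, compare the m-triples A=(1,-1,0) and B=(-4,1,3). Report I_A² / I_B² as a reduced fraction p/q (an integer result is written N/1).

Shared (l₁,l₂,l₃)=(6,2,6): N and (l;000)² cancel in I_A²/I_B².
A: Δ = 2!·10!·2!/15! = 1/90090; Racah Σ t=0..1: t=0:+1/28800 t=1:−1/34560 = 1/172800; ⇒ 3j(6 2 6; 1 -1 0)² = 1/1430, sgn +1
B: Δ = 2!·10!·2!/15! = 1/90090; Racah Σ t=1..2: t=1:−1/725760 t=2:+1/161280 = 1/207360; ⇒ 3j(6 2 6; -4 1 3)² = 7/286, sgn -1
I_A²/I_B² = (1/1430)/(7/286) = 1/35

1/35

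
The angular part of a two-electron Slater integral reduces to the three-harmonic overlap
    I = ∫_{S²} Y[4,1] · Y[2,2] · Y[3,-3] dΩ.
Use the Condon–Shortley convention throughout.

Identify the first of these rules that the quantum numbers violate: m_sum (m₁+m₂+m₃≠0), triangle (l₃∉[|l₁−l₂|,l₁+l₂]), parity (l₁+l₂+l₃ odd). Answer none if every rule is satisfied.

azimuthal sum: 1 + 2 − 3 = 0  ✓
2 ≤ 3 ≤ 6 (triangle on l)  ✓
L = 4 + 2 + 3 = 9 (odd)  ✗

parity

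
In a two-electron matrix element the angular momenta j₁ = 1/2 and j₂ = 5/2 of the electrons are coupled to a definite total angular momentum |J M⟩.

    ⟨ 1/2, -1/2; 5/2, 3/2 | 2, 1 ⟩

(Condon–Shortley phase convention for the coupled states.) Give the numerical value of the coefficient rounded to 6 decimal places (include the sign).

triangle: 1!·0!·4!/6! = 24/720
(j±m)!: 0!·1!·4!·1!·3!·1! = 144
prefactor² = (2J+1)·Δ·N² = 24
  k=1: −1/(1!·0!·0!·3!·0!·1!) = -1/6
Σ = -1/6  ⇒  CG² = 24·(-1/6)² = 2/3
CG = −√(2/3) = -0.816497

−√(2/3) = -0.816497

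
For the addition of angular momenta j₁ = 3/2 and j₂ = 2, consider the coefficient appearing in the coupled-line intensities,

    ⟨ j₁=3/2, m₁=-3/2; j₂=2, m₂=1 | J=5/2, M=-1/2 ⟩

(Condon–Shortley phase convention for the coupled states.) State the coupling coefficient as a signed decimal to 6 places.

−√(27/70) ≈ -0.621059

√[6·1!2!3!/7! · 0!3!3!1!2!3!] = √(216/35)
  +(−1)^1/∏(1,0,2,2,0,1)! = -1/4  (running -1/4)
⟨..|..⟩ = √(216/35)·(-1/4) = -0.621059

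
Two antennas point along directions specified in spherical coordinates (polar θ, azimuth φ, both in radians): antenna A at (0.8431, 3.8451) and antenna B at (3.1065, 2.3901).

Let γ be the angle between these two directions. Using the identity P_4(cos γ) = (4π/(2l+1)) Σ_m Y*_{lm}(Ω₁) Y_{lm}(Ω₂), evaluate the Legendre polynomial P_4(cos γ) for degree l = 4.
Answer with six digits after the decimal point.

-0.428193

Addition theorem: P_4(cos γ) = (4π/9) Σ_m Y*_{lm}(Ω₁) Y_{lm}(Ω₂), m = −4…4:
  m=-4: Y*=-0.13026 + 0.04426j  Y=-0.00000 + 0.00000j  product 0.00000 - 0.00000j
  m=-3: Y*=0.17813 - 0.29736j  Y=-0.00003 + 0.00004j  product 0.00001 + 0.00002j
  m=-2: Y*=0.06377 + 0.38590j  Y=0.00017 + 0.00246j  product -0.00094 + 0.00022j
  m=-1: Y*=-0.01738 - 0.01474j  Y=0.04838 + 0.04520j  product -0.00017 - 0.00150j
  m=+0: Y*=-0.36198 + 0.00000j  Y=0.84108 + 0.00000j  product -0.30446 + 0.00000j
  m=+1: Y*=0.01738 - 0.01474j  Y=-0.04838 + 0.04520j  product -0.00017 + 0.00150j
  m=+2: Y*=0.06377 - 0.38590j  Y=0.00017 - 0.00246j  product -0.00094 - 0.00022j
  m=+3: Y*=-0.17813 - 0.29736j  Y=0.00003 + 0.00004j  product 0.00001 - 0.00002j
  m=+4: Y*=-0.13026 - 0.04426j  Y=-0.00000 - 0.00000j  product 0.00000 + 0.00000j
Σ over m = -0.30667 - 0.00000j; ×(4π/9) → -0.42819 - 0.00000j. Real part: -0.428193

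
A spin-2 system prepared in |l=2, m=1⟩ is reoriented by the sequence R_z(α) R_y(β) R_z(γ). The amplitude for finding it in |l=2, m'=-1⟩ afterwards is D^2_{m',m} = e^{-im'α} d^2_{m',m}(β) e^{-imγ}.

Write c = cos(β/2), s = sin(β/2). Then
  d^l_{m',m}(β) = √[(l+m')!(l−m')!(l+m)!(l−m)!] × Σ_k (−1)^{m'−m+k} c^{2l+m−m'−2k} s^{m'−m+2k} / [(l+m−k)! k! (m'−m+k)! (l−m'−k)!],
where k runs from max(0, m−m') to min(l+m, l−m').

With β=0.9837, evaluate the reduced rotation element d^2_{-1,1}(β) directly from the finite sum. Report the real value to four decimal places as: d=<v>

d=0.4701

d^2_{-1,1}(β=0.9837) via the finite sum:
Half-angle: c=0.881461, s=0.472257. N=√(1·6·6·1)=6.000000
k: max(0,(1)−(-1))=2 … min(2+(1),2−(-1))=3
  k=2: (−1)^0·6.0000/(2)·0.8815^2·0.4723^2 = +0.519858
  k=3: (−1)^1·6.0000/(6)·0.8815^0·0.4723^4 = -0.049741
d^2_{-1,1}(0.9837) = +0.519858 -0.049741 = +0.470117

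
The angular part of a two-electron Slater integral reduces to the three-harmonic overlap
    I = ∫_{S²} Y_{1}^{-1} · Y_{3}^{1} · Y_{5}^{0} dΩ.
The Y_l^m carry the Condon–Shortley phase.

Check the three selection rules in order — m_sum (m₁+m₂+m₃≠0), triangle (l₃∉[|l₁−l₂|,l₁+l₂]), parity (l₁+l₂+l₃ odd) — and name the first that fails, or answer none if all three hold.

triangle

azimuthal sum: -1 + 1 + 0 = 0  ✓
l₃ must lie in [2,4]; have l₃=5  ✗
L = 1 + 3 + 5 = 9 (odd)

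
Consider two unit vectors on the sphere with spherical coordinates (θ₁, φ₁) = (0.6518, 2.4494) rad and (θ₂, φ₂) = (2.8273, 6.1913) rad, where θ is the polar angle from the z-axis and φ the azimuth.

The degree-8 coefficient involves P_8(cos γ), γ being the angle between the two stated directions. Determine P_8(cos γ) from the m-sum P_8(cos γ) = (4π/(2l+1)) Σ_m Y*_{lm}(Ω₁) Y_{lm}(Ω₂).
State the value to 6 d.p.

Expand P_8 via completeness: Σ_{m} conj(Y_{8,m}) at Ω₁ times Y_{8,m} at Ω₂ —
  term(m=-8) = +0.000000+0.000000i   from Y*(Ω₁)=+0.006943+0.006412i, Y(Ω₂)=+0.000032+0.000029i
  term(m=-7) = -0.000013+0.000023i   from Y*(Ω₁)=-0.006568-0.049108i, Y(Ω₂)=-0.000423-0.000317i
  term(m=-6) = -0.000588+0.000292i   from Y*(Ω₁)=-0.084389+0.134831i, Y(Ω₂)=+0.003517+0.002163i
  term(m=-5) = -0.007862-0.001108i   from Y*(Ω₁)=+0.326713-0.108041i, Y(Ω₂)=-0.020680-0.010231i
  term(m=-4) = -0.033733-0.030824i   from Y*(Ω₁)=-0.449292-0.175724i, Y(Ω₂)=+0.088391+0.034034i
  term(m=-3) = -0.021203-0.090503i   from Y*(Ω₁)=+0.161155+0.290981i, Y(Ω₂)=-0.268902-0.076061i
  term(m=-2) = -0.027197+0.070082i   from Y*(Ω₁)=-0.025582+0.135643i, Y(Ω₂)=+0.535434+0.099520i
  term(m=-1) = -0.178949+0.122506i   from Y*(Ω₁)=+0.315230-0.261335i, Y(Ω₂)=-0.527390-0.048596i
  term(m=+0) = -0.001472+0.000000i   from Y*(Ω₁)=+0.009621-0.000000i, Y(Ω₂)=-0.152963+0.000000i
  term(m=+1) = -0.178949-0.122506i   from Y*(Ω₁)=-0.315230-0.261335i, Y(Ω₂)=+0.527390-0.048596i
  term(m=+2) = -0.027197-0.070082i   from Y*(Ω₁)=-0.025582-0.135643i, Y(Ω₂)=+0.535434-0.099520i
  term(m=+3) = -0.021203+0.090503i   from Y*(Ω₁)=-0.161155+0.290981i, Y(Ω₂)=+0.268902-0.076061i
  term(m=+4) = -0.033733+0.030824i   from Y*(Ω₁)=-0.449292+0.175724i, Y(Ω₂)=+0.088391-0.034034i
  term(m=+5) = -0.007862+0.001108i   from Y*(Ω₁)=-0.326713-0.108041i, Y(Ω₂)=+0.020680-0.010231i
  term(m=+6) = -0.000588-0.000292i   from Y*(Ω₁)=-0.084389-0.134831i, Y(Ω₂)=+0.003517-0.002163i
  term(m=+7) = -0.000013-0.000023i   from Y*(Ω₁)=+0.006568-0.049108i, Y(Ω₂)=+0.000423-0.000317i
  term(m=+8) = +0.000000-0.000000i   from Y*(Ω₁)=+0.006943-0.006412i, Y(Ω₂)=+0.000032-0.000029i
Σ over m = -0.540560+0.000000i; ×(4π/17) → -0.399581+0.000000i. Real part: -0.399581

-0.399581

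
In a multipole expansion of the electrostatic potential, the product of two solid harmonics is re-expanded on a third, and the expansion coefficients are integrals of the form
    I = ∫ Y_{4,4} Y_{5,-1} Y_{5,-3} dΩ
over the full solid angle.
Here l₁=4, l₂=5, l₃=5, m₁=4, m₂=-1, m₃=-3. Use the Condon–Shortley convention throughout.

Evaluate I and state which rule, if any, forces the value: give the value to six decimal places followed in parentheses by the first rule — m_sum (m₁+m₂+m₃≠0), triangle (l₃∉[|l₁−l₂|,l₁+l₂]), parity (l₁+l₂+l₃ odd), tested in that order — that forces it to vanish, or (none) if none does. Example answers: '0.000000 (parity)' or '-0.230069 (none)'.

m-sum 0 ✓  L=14 even ✓  1≤5≤9 ✓
Π(2lᵢ+1) = 9×11×11 = 1089
triangle coeff Δ(4,5,5) = 1/3153150
Σ_t [0,4]: t=0:+1/69120 t=1:−1/1728 t=2:+1/576 t=3:−1/1728 t=4:+1/69120 = 7/11520
(3j)²=2/143 [(4 5 5; 0 0 0)], sign=-1
Σ_t [0,0]: t=0:+1/27648 = 1/27648
(3j)²=10/429 [(4 5 5; 4 -1 -3)], sign=+1
⇒ 4πI² = 60/169
I = (-1)√(60/169/(4π)) = -0.16808437
No selection rule forces the value: the integral is nonzero (none).

-0.168084 (none)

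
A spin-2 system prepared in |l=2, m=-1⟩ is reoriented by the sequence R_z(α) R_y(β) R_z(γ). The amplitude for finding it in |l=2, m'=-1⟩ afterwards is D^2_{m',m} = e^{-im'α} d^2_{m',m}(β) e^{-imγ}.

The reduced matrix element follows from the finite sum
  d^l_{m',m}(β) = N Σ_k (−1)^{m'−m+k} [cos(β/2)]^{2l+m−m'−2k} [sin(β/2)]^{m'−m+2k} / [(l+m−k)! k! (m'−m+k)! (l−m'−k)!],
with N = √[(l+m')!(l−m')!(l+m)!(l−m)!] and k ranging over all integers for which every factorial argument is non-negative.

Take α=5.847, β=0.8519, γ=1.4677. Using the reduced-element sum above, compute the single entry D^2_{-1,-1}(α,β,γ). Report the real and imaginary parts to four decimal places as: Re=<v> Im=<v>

Re=0.1350 Im=0.2256

First d^2_{-1,-1}(β=0.8519), then the phase factors e^{-i(-1)α} and e^{-i(-1)γ}:
Half-angle: c=0.910647, s=0.413186. N=√(1·6·1·6)=6.000000
k∈{0,1} keeps every argument non-negative
  k=0: (−1)^0·6.0000/(6)·0.9106^4·0.4132^0 = +0.687701
  k=1: (−1)^1·6.0000/(2)·0.9106^2·0.4132^2 = -0.424729
d^2_{-1,-1}(0.8519) = +0.687701 -0.424729 = +0.262971
Phases: e^{-i·(-1)·5.8470}=+0.906370-0.422485i, e^{-i·(-1)·1.4677}=+0.102914+0.994690i ⇒ D=+0.135041+0.225650i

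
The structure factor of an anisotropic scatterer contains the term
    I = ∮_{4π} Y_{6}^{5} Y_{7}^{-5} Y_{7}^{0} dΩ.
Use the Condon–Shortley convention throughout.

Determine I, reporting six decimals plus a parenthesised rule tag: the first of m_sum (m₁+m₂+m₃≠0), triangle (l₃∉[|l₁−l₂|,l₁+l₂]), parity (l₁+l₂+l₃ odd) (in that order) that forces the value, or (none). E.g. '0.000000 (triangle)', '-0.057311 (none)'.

-0.148333 (none)

Rules hold: Σm=0, L=20 even, 1≤7≤13.
N = 13·15·15 = 2925
Δ = 6!·6!·8!/21! = 1/2444321880
Racah Σ t=0..6: t=0:+1/2612736000 t=1:−1/20736000 t=2:+1/1658880 t=3:−1/746496 t=4:+1/1658880 t=5:−1/20736000 t=6:+1/2612736000 = -1/4354560
⇒ 3j(6 7 7; 0 0 0)² = 1000/138567, sgn +1
Racah Σ t=0..1: t=0:+1/124416000 t=1:−1/435456000 = 1/174182400
⇒ 3j(6 7 7; 5 -5 0)² = 55/4199, sgn -1
4πI² = N·(3j₀)²·(3jₘ)² = 375000/1356277
I = -1·√(0.276492/4π) = -0.14833256
No selection rule forces the value: the integral is nonzero (none).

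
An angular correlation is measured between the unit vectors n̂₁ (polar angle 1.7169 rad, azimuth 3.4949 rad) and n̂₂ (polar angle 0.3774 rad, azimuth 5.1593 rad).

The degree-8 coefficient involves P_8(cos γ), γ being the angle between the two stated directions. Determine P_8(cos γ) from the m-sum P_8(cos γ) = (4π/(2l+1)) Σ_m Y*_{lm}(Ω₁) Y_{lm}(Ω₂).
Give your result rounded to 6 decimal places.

0.033322

Term-by-term m-sum for l=8 (normalisation 4π/17 = 0.739198):
  m=-8: (-0.44980 + 0.14663j) × (-0.00016 + 0.00007j) = 0.00006 - 0.00006j  (running Σ = 0.00006 - 0.00006j)
  m=-7: (-0.21854 + 0.17259j) × (-0.00002 + 0.00177j) = -0.00030 - 0.00039j  (running Σ = -0.00024 - 0.00045j)
  m=-6: (0.12565 - 0.20538j) × (0.01010 + 0.00501j) = 0.00230 - 0.00145j  (running Σ = 0.00206 - 0.00189j)
  m=-5: (0.05853 - 0.29521j) × (0.04031 - 0.03153j) = -0.00695 - 0.01375j  (running Σ = -0.00489 - 0.01564j)
  m=-4: (0.02432 + 0.15305j) × (-0.03634 - 0.16495j) = 0.02436 - 0.00957j  (running Σ = 0.01947 - 0.02521j)
  m=-3: (0.14850 + 0.26494j) × (-0.38209 - 0.08949j) = -0.03303 - 0.11452j  (running Σ = -0.01356 - 0.13973j)
  m=-2: (-0.08727 - 0.07450j) × (-0.35713 + 0.44438j) = 0.06427 - 0.01218j  (running Σ = 0.05071 - 0.15191j)
  m=-1: (-0.28428 - 0.10484j) × (0.13248 + 0.27643j) = -0.00868 - 0.09247j  (running Σ = 0.04203 - 0.24438j)
  m=0: (0.10263 + 0.00000j) × (-0.37986 + 0.00000j) = -0.03899 + 0.00000j  (running Σ = 0.00305 - 0.24438j)
  m=1: (0.28428 - 0.10484j) × (-0.13248 + 0.27643j) = -0.00868 + 0.09247j  (running Σ = -0.00563 - 0.15191j)
  m=2: (-0.08727 + 0.07450j) × (-0.35713 - 0.44438j) = 0.06427 + 0.01218j  (running Σ = 0.05864 - 0.13973j)
  m=3: (-0.14850 + 0.26494j) × (0.38209 - 0.08949j) = -0.03303 + 0.11452j  (running Σ = 0.02561 - 0.02521j)
  m=4: (0.02432 - 0.15305j) × (-0.03634 + 0.16495j) = 0.02436 + 0.00957j  (running Σ = 0.04997 - 0.01564j)
  m=5: (-0.05853 - 0.29521j) × (-0.04031 - 0.03153j) = -0.00695 + 0.01375j  (running Σ = 0.04302 - 0.00189j)
  m=6: (0.12565 + 0.20538j) × (0.01010 - 0.00501j) = 0.00230 + 0.00145j  (running Σ = 0.04532 - 0.00045j)
  m=7: (0.21854 + 0.17259j) × (0.00002 + 0.00177j) = -0.00030 + 0.00039j  (running Σ = 0.04502 - 0.00006j)
  m=8: (-0.44980 - 0.14663j) × (-0.00016 - 0.00007j) = 0.00006 + 0.00006j  (running Σ = 0.04508 + 0.00000j)
Σ over m = 0.04508 + 0.00000j; ×(4π/17) → 0.03332 + 0.00000j. Real part: 0.033322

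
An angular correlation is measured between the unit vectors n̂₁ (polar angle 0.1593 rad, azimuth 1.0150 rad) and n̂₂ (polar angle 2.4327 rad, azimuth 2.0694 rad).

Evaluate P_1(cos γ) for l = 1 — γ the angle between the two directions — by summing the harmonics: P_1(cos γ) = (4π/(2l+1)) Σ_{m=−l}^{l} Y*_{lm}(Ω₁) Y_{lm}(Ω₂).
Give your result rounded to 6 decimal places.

-0.698485

Term-by-term m-sum for l=1 (normalisation 4π/3 = 4.188790):
  m=-1: (+0.028916+0.046556i) × (-0.107554-0.197531i) = +0.006086-0.010719i  (running Σ = +0.006086-0.010719i)
  m=0: (+0.482416-0.000000i) × (-0.370890+0.000000i) = -0.178923+0.000000i  (running Σ = -0.172837-0.010719i)
  m=1: (-0.028916+0.046556i) × (+0.107554-0.197531i) = +0.006086+0.010719i  (running Σ = -0.166751+0.000000i)
Accumulated sum -0.166751+0.000000i; after 4π/(2l+1) scaling, -0.698485+0.000000i ⇒ P_1 = -0.698485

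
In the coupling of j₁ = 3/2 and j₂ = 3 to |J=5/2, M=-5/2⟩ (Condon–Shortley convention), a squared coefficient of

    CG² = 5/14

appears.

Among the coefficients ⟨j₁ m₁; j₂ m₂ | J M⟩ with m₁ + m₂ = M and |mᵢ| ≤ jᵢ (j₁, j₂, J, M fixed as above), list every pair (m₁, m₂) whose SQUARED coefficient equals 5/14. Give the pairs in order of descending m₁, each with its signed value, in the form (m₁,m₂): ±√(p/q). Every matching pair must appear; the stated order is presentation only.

(-1/2,-2): −√(5/14)

Admissible pairs with m₁+m₂ = M = -5/2: (-3/2,-1), (-1/2,-2), (1/2,-3)
  (m₁,m₂)=(1/2,-3): CG² = 15/28, CG = +√(15/28)
  (m₁,m₂)=(-1/2,-2): CG² = 5/14, CG = −√(5/14)   ← matches the target
  (m₁,m₂)=(-3/2,-1): CG² = 3/28, CG = +√(3/28)
Pairs with CG² = 5/14: (-1/2,-2): −√(5/14)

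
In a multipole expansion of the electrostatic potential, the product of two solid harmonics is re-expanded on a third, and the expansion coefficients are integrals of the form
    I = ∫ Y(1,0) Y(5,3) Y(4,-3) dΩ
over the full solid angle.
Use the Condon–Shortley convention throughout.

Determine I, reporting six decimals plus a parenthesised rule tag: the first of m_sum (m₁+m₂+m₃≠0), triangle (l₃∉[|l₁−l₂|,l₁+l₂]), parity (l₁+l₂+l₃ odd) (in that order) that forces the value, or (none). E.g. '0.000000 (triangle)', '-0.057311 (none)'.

Checks pass: Σm=0; 10 even; l₃=4∈[4,6].
(2·1+1)(2·5+1)(2·4+1) = 297
Δ: 2! 0! 8! / 11! → 1/495
sum: t=1:−1/576 = -1/576
3j²(1 5 4; 0 0 0) = Δ·Π!·Σ² = 5/99  (sign -1)
sum: t=1:−1/5040 = -1/5040
3j²(1 5 4; 0 3 -3) = Δ·Π!·Σ² = 16/495  (sign +1)
combine: 4πI² = 297·5/99·16/495 = 16/33
take √, sign -1: I = -0.19642560
No selection rule forces the value: the integral is nonzero (none).

-0.196426 (none)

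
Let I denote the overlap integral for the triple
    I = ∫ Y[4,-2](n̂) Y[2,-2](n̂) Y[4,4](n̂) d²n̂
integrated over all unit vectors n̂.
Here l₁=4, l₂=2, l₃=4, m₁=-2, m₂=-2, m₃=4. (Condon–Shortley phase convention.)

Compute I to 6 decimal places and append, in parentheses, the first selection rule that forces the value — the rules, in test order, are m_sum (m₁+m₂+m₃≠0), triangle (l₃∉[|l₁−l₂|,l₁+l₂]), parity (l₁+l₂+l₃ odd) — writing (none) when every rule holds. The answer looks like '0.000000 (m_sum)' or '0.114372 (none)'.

Checks pass: Σm=0; 10 even; l₃=4∈[2,6].
(2·4+1)(2·2+1)(2·4+1) = 405
Δ: 2! 6! 2! / 11! → 1/13860
sum: t=0:+1/192 t=1:−1/36 t=2:+1/192 = -5/288
3j²(4 2 4; 0 0 0) = Δ·Π!·Σ² = 20/693  (sign -1)
sum: t=0:+1/2880 = 1/2880
3j²(4 2 4; -2 -2 4) = Δ·Π!·Σ² = 2/165  (sign +1)
combine: 4πI² = 405·20/693·2/165 = 120/847
take √, sign -1: I = -0.10618031
No selection rule forces the value: the integral is nonzero (none).

-0.106180 (none)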